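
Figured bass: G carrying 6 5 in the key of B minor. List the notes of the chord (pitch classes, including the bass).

G, B, D, E

The written figures 6 5 are shorthand for 6/5/3: the 3 is implied.
A third above G in this key is B.
A fifth above G in this key is D.
A sixth above G in this key is E.
Together with the bass G, this spells E minor seventh in first inversion.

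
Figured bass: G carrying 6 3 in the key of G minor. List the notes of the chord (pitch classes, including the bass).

A third above G in this key is Bb.
A sixth above G in this key is Eb.
Together with the bass G, this spells Eb major in first inversion.

G, Bb, Eb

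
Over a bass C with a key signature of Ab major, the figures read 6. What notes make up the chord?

C, Eb, Ab

The written figures 6 are shorthand for 6/3: the 3 is implied.
A third above C in this key is Eb.
A sixth above C in this key is Ab.
Together with the bass C, this spells Ab major in first inversion.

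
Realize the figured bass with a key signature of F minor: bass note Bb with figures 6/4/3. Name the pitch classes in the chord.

Bb, Db, Eb, G

A third above Bb in this key is Db.
A fourth above Bb in this key is Eb.
A sixth above Bb in this key is G.
Together with the bass Bb, this spells Eb dominant seventh in second inversion.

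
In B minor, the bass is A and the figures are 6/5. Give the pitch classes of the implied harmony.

The written figures 6/5 are shorthand for 6/5/3: the 3 is implied.
A third above A in this key is C#.
A fifth above A in this key is E.
A sixth above A in this key is F#.
Together with the bass A, this spells F# minor seventh in first inversion.

A, C#, E, F#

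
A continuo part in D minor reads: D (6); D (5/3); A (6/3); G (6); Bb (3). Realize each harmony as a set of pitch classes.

D, F, Bb | D, F, A | A, C, F | G, Bb, E | Bb, D, F

D (6/3): D, F, Bb.
D (5/3): D, F, A.
A (6/3): A, C, F.
G (6/3): G, Bb, E.
Bb (5/3): Bb, D, F.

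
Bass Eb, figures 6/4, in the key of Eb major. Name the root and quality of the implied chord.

Ab major

The figures 6/4 indicate a triad in second inversion.
In second inversion the root lies a fourth above the bass: a fourth above Eb in Eb major is Ab.
The chord tones are Eb, Ab, C, giving Ab major.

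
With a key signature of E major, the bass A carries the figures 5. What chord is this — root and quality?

A major

The figures 5 indicate a triad in root position.
In root position the bass is the root, so the root is A.
The chord tones are A, C#, E, giving A major.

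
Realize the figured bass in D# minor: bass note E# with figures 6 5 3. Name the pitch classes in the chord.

A third above E# in this key is G#.
A fifth above E# in this key is B.
A sixth above E# in this key is C#.
Together with the bass E#, this spells C# dominant seventh in first inversion.

E#, G#, B, C#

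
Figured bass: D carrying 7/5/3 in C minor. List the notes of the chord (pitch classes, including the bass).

D, F, Ab, C

A third above D in this key is F.
A fifth above D in this key is Ab.
A seventh above D in this key is C.
Together with the bass D, this spells D half-diminished seventh in root position.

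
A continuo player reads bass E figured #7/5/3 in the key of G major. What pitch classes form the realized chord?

E, G, B, D#

A third above E in this key is G.
A fifth above E in this key is B.
A seventh above E in this key is D, raised to D# by the sharp.
Together with the bass E, this spells E minor-major seventh in root position.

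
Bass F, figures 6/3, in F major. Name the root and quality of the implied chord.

The figures 6/3 indicate a triad in first inversion.
In first inversion the root lies a sixth above the bass: a sixth above F in F major is D.
The chord tones are F, A, D, giving D minor.

D minor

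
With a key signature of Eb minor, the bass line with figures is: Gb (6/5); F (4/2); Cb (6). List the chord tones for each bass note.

Gb, Bb, Db, Eb | F, Gb, Bb, Db | Cb, Eb, Ab

Gb (6/5/3): Gb, Bb, Db, Eb.
F (6/4/2): F, Gb, Bb, Db.
Cb (6/3): Cb, Eb, Ab.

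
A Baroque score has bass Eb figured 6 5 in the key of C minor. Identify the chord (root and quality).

The figures 6 5 indicate a seventh chord in first inversion.
In first inversion the root lies a sixth above the bass: a sixth above Eb in C minor is C.
The chord tones are Eb, G, Bb, C, giving C minor seventh.

C minor seventh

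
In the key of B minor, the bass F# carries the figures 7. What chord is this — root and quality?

The figures 7 indicate a seventh chord in root position.
In root position the bass is the root, so the root is F#.
The chord tones are F#, A, C#, E, giving F# minor seventh.

F# minor seventh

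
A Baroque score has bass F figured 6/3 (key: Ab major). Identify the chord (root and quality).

Db major

The figures 6/3 indicate a triad in first inversion.
In first inversion the root lies a sixth above the bass: a sixth above F in Ab major is Db.
The chord tones are F, Ab, Db, giving Db major.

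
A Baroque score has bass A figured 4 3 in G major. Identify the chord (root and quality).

D dominant seventh

The figures 4 3 indicate a seventh chord in second inversion.
In second inversion the root lies a fourth above the bass: a fourth above A in G major is D.
The chord tones are A, C, D, F#, giving D dominant seventh.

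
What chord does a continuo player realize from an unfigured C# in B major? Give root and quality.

C# minor

An unfigured bass indicates a triad in root position.
In root position the bass is the root, so the root is C#.
The chord tones are C#, E, G#, giving C# minor.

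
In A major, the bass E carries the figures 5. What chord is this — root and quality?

E major

The figures 5 indicate a triad in root position.
In root position the bass is the root, so the root is E.
The chord tones are E, G#, B, giving E major.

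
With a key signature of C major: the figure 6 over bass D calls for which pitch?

B

Counting 5 letter steps above D lands on B; in C major, that letter is B.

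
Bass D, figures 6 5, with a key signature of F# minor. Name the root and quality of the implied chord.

The figures 6 5 indicate a seventh chord in first inversion.
In first inversion the root lies a sixth above the bass: a sixth above D in F# minor is B.
The chord tones are D, F#, A, B, giving B minor seventh.

B minor seventh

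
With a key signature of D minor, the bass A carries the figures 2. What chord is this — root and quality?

The figures 2 indicate a seventh chord in third inversion.
In third inversion the root lies a second above the bass: a second above A in D minor is Bb.
The chord tones are A, Bb, D, F, giving Bb major seventh.

Bb major seventh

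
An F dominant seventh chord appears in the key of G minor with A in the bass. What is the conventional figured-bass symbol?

6/5

A is the third of F dominant seventh, so the chord is in first inversion.
A seventh chord in first inversion is figured 6/5/3, conventionally abbreviated 6/5.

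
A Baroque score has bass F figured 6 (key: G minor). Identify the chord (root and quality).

D minor

The figures 6 indicate a triad in first inversion.
In first inversion the root lies a sixth above the bass: a sixth above F in G minor is D.
The chord tones are F, A, D, giving D minor.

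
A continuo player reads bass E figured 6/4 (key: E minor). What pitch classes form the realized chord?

A fourth above E in this key is A.
A sixth above E in this key is C.
Together with the bass E, this spells A minor in second inversion.

E, A, C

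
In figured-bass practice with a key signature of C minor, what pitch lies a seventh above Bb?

Ab

Counting 6 letter steps above Bb lands on A; in C minor, that letter is Ab.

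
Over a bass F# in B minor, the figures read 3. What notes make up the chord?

The written figures 3 are shorthand for 5/3: the 5 is implied.
A third above F# in this key is A.
A fifth above F# in this key is C#.
Together with the bass F#, this spells F# minor in root position.

F#, A, C#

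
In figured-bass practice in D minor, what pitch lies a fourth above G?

Counting 3 letter steps above G lands on C; in D minor, that letter is C.

C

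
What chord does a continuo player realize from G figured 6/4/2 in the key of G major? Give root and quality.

A minor seventh

The figures 6/4/2 indicate a seventh chord in third inversion.
In third inversion the root lies a second above the bass: a second above G in G major is A.
The chord tones are G, A, C, E, giving A minor seventh.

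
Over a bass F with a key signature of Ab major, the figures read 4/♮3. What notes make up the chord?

The written figures 4/♮3 are shorthand for 6/4/3: the 6 is implied.
A third above F in this key is Ab, made natural (A) by the ♮ figure.
A fourth above F in this key is Bb.
A sixth above F in this key is Db.
Together with the bass F, this spells Bb minor-major seventh in second inversion.

F, A, Bb, Db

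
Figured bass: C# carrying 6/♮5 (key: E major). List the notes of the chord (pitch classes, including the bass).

C#, E, G, A

The written figures 6/♮5 are shorthand for 6/5/3: the 3 is implied.
A third above C# in this key is E.
A fifth above C# in this key is G#, made natural (G) by the ♮ figure.
A sixth above C# in this key is A.
Together with the bass C#, this spells A dominant seventh in first inversion.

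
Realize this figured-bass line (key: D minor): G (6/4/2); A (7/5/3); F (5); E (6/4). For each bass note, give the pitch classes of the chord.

G, A, C, E | A, C, E, G | F, A, C | E, A, C

G (6/4/2): G, A, C, E.
A (7/5/3): A, C, E, G.
F (5/3): F, A, C.
E (6/4): E, A, C.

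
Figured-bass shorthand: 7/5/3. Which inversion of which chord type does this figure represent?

Intervals of 7/5/3 above the bass form a seventh chord; the bass is the root, so this is root position.

seventh chord, root position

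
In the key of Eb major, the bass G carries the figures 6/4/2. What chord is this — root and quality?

Ab major seventh

The figures 6/4/2 indicate a seventh chord in third inversion.
In third inversion the root lies a second above the bass: a second above G in Eb major is Ab.
The chord tones are G, Ab, C, Eb, giving Ab major seventh.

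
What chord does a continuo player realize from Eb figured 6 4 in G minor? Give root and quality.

The figures 6 4 indicate a triad in second inversion.
In second inversion the root lies a fourth above the bass: a fourth above Eb in G minor is A.
The chord tones are Eb, A, C, giving A diminished.

A diminished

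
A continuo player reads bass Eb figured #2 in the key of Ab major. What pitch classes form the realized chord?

Eb, F#, Ab, C

The written figures #2 are shorthand for 6/4/2: the 6/4 are implied.
A second above Eb in this key is F, raised to F# by the sharp.
A fourth above Eb in this key is Ab.
A sixth above Eb in this key is C.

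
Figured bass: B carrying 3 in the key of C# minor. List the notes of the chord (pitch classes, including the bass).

The written figures 3 are shorthand for 5/3: the 5 is implied.
A third above B in this key is D#.
A fifth above B in this key is F#.
Together with the bass B, this spells B major in root position.

B, D#, F#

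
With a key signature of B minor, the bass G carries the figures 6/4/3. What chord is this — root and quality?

The figures 6/4/3 indicate a seventh chord in second inversion.
In second inversion the root lies a fourth above the bass: a fourth above G in B minor is C#.
The chord tones are G, B, C#, E, giving C# half-diminished seventh.

C# half-diminished seventh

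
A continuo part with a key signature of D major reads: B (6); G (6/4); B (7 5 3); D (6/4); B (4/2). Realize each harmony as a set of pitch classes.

B, D, G | G, C#, E | B, D, F#, A | D, G, B | B, C#, E, G

B (6/3): B, D, G.
G (6/4): G, C#, E.
B (7/5/3): B, D, F#, A.
D (6/4): D, G, B.
B (6/4/2): B, C#, E, G.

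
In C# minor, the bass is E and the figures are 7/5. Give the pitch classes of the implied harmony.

E, G#, B, D#

The written figures 7/5 are shorthand for 7/5/3: the 3 is implied.
A third above E in this key is G#.
A fifth above E in this key is B.
A seventh above E in this key is D#.
Together with the bass E, this spells E major seventh in root position.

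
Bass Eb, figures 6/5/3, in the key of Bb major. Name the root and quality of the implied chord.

C minor seventh

The figures 6/5/3 indicate a seventh chord in first inversion.
In first inversion the root lies a sixth above the bass: a sixth above Eb in Bb major is C.
The chord tones are Eb, G, Bb, C, giving C minor seventh.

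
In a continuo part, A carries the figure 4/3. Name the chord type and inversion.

4/3 is shorthand for 6/4/3.
Intervals of 6/4/3 above the bass form a seventh chord; the bass is the fifth, so this is second inversion.

seventh chord, second inversion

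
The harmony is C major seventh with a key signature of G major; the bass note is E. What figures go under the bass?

E is the third of C major seventh, so the chord is in first inversion.
A seventh chord in first inversion is figured 6/5/3, conventionally abbreviated 6/5.

6/5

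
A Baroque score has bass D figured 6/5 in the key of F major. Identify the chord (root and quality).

The figures 6/5 indicate a seventh chord in first inversion.
In first inversion the root lies a sixth above the bass: a sixth above D in F major is Bb.
The chord tones are D, F, A, Bb, giving Bb major seventh.

Bb major seventh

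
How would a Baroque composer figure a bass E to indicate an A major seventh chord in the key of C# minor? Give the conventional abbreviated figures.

4/3

E is the fifth of A major seventh, so the chord is in second inversion.
A seventh chord in second inversion is figured 6/4/3, conventionally abbreviated 4/3.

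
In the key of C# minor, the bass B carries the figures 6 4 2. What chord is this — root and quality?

C# minor seventh

The figures 6 4 2 indicate a seventh chord in third inversion.
In third inversion the root lies a second above the bass: a second above B in C# minor is C#.
The chord tones are B, C#, E, G#, giving C# minor seventh.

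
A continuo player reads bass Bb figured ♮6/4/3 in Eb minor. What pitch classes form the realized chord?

A third above Bb in this key is Db.
A fourth above Bb in this key is Eb.
A sixth above Bb in this key is Gb, made natural (G) by the ♮ figure.
Together with the bass Bb, this spells Eb dominant seventh in second inversion.

Bb, Db, Eb, G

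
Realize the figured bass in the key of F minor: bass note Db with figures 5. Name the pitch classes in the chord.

The written figures 5 are shorthand for 5/3: the 3 is implied.
A third above Db in this key is F.
A fifth above Db in this key is Ab.
Together with the bass Db, this spells Db major in root position.

Db, F, Ab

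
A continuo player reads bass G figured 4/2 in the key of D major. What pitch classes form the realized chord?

G, A, C#, E

The written figures 4/2 are shorthand for 6/4/2: the 6 is implied.
A second above G in this key is A.
A fourth above G in this key is C#.
A sixth above G in this key is E.
Together with the bass G, this spells A dominant seventh in third inversion.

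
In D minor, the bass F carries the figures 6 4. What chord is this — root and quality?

Bb major

The figures 6 4 indicate a triad in second inversion.
In second inversion the root lies a fourth above the bass: a fourth above F in D minor is Bb.
The chord tones are F, Bb, D, giving Bb major.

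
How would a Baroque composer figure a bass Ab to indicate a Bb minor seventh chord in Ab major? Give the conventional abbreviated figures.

4/2

Ab is the seventh of Bb minor seventh, so the chord is in third inversion.
A seventh chord in third inversion is figured 6/4/2, conventionally abbreviated 4/2.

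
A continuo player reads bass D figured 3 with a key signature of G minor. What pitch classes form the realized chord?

D, F, A

The written figures 3 are shorthand for 5/3: the 5 is implied.
A third above D in this key is F.
A fifth above D in this key is A.
Together with the bass D, this spells D minor in root position.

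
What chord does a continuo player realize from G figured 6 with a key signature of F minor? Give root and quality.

Eb major

The figures 6 indicate a triad in first inversion.
In first inversion the root lies a sixth above the bass: a sixth above G in F minor is Eb.
The chord tones are G, Bb, Eb, giving Eb major.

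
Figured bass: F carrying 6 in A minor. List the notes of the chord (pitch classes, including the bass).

F, A, D

The written figures 6 are shorthand for 6/3: the 3 is implied.
A third above F in this key is A.
A sixth above F in this key is D.
Together with the bass F, this spells D minor in first inversion.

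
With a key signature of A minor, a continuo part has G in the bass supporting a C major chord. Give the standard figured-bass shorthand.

G is the fifth of C major, so the chord is in second inversion.
A triad in second inversion is figured 6/4, conventionally abbreviated 6/4.

6/4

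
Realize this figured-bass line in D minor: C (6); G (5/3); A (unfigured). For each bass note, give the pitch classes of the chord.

C, E, A | G, Bb, D | A, C, E

C (6/3): C, E, A.
G (5/3): G, Bb, D.
A (5/3): A, C, E.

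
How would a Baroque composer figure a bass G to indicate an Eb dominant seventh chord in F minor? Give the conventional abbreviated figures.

G is the third of Eb dominant seventh, so the chord is in first inversion.
A seventh chord in first inversion is figured 6/5/3, conventionally abbreviated 6/5.

6/5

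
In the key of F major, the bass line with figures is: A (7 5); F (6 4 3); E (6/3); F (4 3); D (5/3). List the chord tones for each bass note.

A, C, E, G | F, A, Bb, D | E, G, C | F, A, Bb, D | D, F, A

A (7/5/3): A, C, E, G.
F (6/4/3): F, A, Bb, D.
E (6/3): E, G, C.
F (6/4/3): F, A, Bb, D.
D (5/3): D, F, A.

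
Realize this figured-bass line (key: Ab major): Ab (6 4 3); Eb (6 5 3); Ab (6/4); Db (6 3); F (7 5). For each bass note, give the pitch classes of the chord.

Ab (6/4/3): Ab, C, Db, F.
Eb (6/5/3): Eb, G, Bb, C.
Ab (6/4): Ab, Db, F.
Db (6/3): Db, F, Bb.
F (7/5/3): F, Ab, C, Eb.

Ab, C, Db, F | Eb, G, Bb, C | Ab, Db, F | Db, F, Bb | F, Ab, C, Eb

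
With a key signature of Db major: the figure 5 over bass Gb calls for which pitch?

Db

Counting 4 letter steps above Gb lands on D; in Db major, that letter is Db.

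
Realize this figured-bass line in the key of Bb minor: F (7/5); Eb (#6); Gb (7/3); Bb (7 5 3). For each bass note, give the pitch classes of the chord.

F, Ab, C, Eb | Eb, Gb, C# | Gb, Bb, Db, F | Bb, Db, F, Ab

F (7/5/3): F, Ab, C, Eb.
Eb (#6/3): Eb, Gb, C#.
Gb (7/5/3): Gb, Bb, Db, F.
Bb (7/5/3): Bb, Db, F, Ab.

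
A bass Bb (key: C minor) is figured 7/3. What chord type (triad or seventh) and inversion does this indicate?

7/3 is shorthand for 7/5/3.
Intervals of 7/5/3 above the bass form a seventh chord; the bass is the root, so this is root position.

seventh chord, root position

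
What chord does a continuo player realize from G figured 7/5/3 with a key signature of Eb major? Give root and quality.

The figures 7/5/3 indicate a seventh chord in root position.
In root position the bass is the root, so the root is G.
The chord tones are G, Bb, D, F, giving G minor seventh.

G minor seventh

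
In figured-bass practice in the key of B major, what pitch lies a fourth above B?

E

Counting 3 letter steps above B lands on E; in B major, that letter is E.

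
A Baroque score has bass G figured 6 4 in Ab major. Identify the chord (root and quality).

The figures 6 4 indicate a triad in second inversion.
In second inversion the root lies a fourth above the bass: a fourth above G in Ab major is C.
The chord tones are G, C, Eb, giving C minor.

C minor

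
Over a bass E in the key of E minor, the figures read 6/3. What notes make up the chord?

A third above E in this key is G.
A sixth above E in this key is C.
Together with the bass E, this spells C major in first inversion.

E, G, C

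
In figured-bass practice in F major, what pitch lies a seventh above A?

Counting 6 letter steps above A lands on G; in F major, that letter is G.

G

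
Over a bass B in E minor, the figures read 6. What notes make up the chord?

B, D, G

The written figures 6 are shorthand for 6/3: the 3 is implied.
A third above B in this key is D.
A sixth above B in this key is G.
Together with the bass B, this spells G major in first inversion.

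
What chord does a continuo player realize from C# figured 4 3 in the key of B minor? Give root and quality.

F# minor seventh

The figures 4 3 indicate a seventh chord in second inversion.
In second inversion the root lies a fourth above the bass: a fourth above C# in B minor is F#.
The chord tones are C#, E, F#, A, giving F# minor seventh.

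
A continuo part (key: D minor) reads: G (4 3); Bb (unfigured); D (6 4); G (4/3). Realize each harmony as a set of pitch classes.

G, Bb, C, E | Bb, D, F | D, G, Bb | G, Bb, C, E

G (6/4/3): G, Bb, C, E.
Bb (5/3): Bb, D, F.
D (6/4): D, G, Bb.
G (6/4/3): G, Bb, C, E.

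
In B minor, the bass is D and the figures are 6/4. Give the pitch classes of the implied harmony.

D, G, B

A fourth above D in this key is G.
A sixth above D in this key is B.
Together with the bass D, this spells G major in second inversion.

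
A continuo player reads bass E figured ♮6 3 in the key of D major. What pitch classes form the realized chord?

E, G, C

A third above E in this key is G.
A sixth above E in this key is C#, made natural (C) by the ♮ figure.
Together with the bass E, this spells C major in first inversion.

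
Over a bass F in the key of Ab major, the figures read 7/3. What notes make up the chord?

The written figures 7/3 are shorthand for 7/5/3: the 5 is implied.
A third above F in this key is Ab.
A fifth above F in this key is C.
A seventh above F in this key is Eb.
Together with the bass F, this spells F minor seventh in root position.

F, Ab, C, Eb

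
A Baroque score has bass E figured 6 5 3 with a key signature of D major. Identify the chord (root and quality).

C# half-diminished seventh

The figures 6 5 3 indicate a seventh chord in first inversion.
In first inversion the root lies a sixth above the bass: a sixth above E in D major is C#.
The chord tones are E, G, B, C#, giving C# half-diminished seventh.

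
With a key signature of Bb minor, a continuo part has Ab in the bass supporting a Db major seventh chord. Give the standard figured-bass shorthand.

Ab is the fifth of Db major seventh, so the chord is in second inversion.
A seventh chord in second inversion is figured 6/4/3, conventionally abbreviated 4/3.

4/3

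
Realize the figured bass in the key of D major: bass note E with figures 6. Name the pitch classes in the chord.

E, G, C#

The written figures 6 are shorthand for 6/3: the 3 is implied.
A third above E in this key is G.
A sixth above E in this key is C#.
Together with the bass E, this spells C# diminished in first inversion.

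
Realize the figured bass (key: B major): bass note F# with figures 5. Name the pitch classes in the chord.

F#, A#, C#

The written figures 5 are shorthand for 5/3: the 3 is implied.
A third above F# in this key is A#.
A fifth above F# in this key is C#.
Together with the bass F#, this spells F# major in root position.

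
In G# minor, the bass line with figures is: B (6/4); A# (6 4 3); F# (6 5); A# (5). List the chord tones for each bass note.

B (6/4): B, E, G#.
A# (6/4/3): A#, C#, D#, F#.
F# (6/5/3): F#, A#, C#, D#.
A# (5/3): A#, C#, E.

B, E, G# | A#, C#, D#, F# | F#, A#, C#, D# | A#, C#, E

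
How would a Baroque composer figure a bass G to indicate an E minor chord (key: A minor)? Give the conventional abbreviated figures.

G is the third of E minor, so the chord is in first inversion.
A triad in first inversion is figured 6/3, conventionally abbreviated 6.

6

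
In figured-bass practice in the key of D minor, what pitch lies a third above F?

A

Counting 2 letter steps above F lands on A; in D minor, that letter is A.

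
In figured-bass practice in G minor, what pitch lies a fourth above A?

Counting 3 letter steps above A lands on D; in G minor, that letter is D.

D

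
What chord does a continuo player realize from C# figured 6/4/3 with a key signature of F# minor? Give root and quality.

F# minor seventh

The figures 6/4/3 indicate a seventh chord in second inversion.
In second inversion the root lies a fourth above the bass: a fourth above C# in F# minor is F#.
The chord tones are C#, E, F#, A, giving F# minor seventh.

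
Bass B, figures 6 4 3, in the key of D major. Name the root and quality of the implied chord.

E minor seventh

The figures 6 4 3 indicate a seventh chord in second inversion.
In second inversion the root lies a fourth above the bass: a fourth above B in D major is E.
The chord tones are B, D, E, G, giving E minor seventh.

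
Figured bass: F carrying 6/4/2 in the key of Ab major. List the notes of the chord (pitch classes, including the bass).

A second above F in this key is G.
A fourth above F in this key is Bb.
A sixth above F in this key is Db.
Together with the bass F, this spells G half-diminished seventh in third inversion.

F, G, Bb, Db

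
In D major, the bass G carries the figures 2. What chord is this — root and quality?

The figures 2 indicate a seventh chord in third inversion.
In third inversion the root lies a second above the bass: a second above G in D major is A.
The chord tones are G, A, C#, E, giving A dominant seventh.

A dominant seventh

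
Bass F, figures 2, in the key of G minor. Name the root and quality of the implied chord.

The figures 2 indicate a seventh chord in third inversion.
In third inversion the root lies a second above the bass: a second above F in G minor is G.
The chord tones are F, G, Bb, D, giving G minor seventh.

G minor seventh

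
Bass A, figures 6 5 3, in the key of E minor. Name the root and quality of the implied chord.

The figures 6 5 3 indicate a seventh chord in first inversion.
In first inversion the root lies a sixth above the bass: a sixth above A in E minor is F#.
The chord tones are A, C, E, F#, giving F# half-diminished seventh.

F# half-diminished seventh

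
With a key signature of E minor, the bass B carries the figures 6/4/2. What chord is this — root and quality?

C major seventh

The figures 6/4/2 indicate a seventh chord in third inversion.
In third inversion the root lies a second above the bass: a second above B in E minor is C.
The chord tones are B, C, E, G, giving C major seventh.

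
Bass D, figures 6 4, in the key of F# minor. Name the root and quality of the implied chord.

The figures 6 4 indicate a triad in second inversion.
In second inversion the root lies a fourth above the bass: a fourth above D in F# minor is G#.
The chord tones are D, G#, B, giving G# diminished.

G# diminished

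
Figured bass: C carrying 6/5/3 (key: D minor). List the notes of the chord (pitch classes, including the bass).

C, E, G, A

A third above C in this key is E.
A fifth above C in this key is G.
A sixth above C in this key is A.
Together with the bass C, this spells A minor seventh in first inversion.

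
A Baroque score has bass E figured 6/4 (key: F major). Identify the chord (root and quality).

The figures 6/4 indicate a triad in second inversion.
In second inversion the root lies a fourth above the bass: a fourth above E in F major is A.
The chord tones are E, A, C, giving A minor.

A minor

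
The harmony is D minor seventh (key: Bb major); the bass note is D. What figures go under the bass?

D is the root of D minor seventh, so the chord is in root position.
A seventh chord in root position is figured 7/5/3, conventionally abbreviated 7.

7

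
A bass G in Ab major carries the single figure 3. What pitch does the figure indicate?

Counting 2 letter steps above G lands on B; in Ab major, that letter is Bb.

Bb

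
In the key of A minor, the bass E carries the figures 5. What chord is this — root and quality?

E minor

The figures 5 indicate a triad in root position.
In root position the bass is the root, so the root is E.
The chord tones are E, G, B, giving E minor.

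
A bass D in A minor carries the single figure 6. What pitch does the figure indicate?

Counting 5 letter steps above D lands on B; in A minor, that letter is B.

B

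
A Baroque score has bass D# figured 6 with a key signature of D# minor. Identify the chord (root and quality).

B major

The figures 6 indicate a triad in first inversion.
In first inversion the root lies a sixth above the bass: a sixth above D# in D# minor is B.
The chord tones are D#, F#, B, giving B major.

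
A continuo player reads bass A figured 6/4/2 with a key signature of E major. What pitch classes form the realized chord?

A second above A in this key is B.
A fourth above A in this key is D#.
A sixth above A in this key is F#.
Together with the bass A, this spells B dominant seventh in third inversion.

A, B, D#, F#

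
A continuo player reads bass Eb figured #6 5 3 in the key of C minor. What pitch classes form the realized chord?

Eb, G, Bb, C#

A third above Eb in this key is G.
A fifth above Eb in this key is Bb.
A sixth above Eb in this key is C, raised to C# by the sharp.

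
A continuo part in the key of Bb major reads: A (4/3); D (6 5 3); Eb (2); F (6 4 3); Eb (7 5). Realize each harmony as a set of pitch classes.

A, C, D, F | D, F, A, Bb | Eb, F, A, C | F, A, Bb, D | Eb, G, Bb, D

A (6/4/3): A, C, D, F.
D (6/5/3): D, F, A, Bb.
Eb (6/4/2): Eb, F, A, C.
F (6/4/3): F, A, Bb, D.
Eb (7/5/3): Eb, G, Bb, D.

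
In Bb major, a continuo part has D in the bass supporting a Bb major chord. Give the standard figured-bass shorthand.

D is the third of Bb major, so the chord is in first inversion.
A triad in first inversion is figured 6/3, conventionally abbreviated 6.

6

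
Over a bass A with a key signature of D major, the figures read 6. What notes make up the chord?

A, C#, F#

The written figures 6 are shorthand for 6/3: the 3 is implied.
A third above A in this key is C#.
A sixth above A in this key is F#.
Together with the bass A, this spells F# minor in first inversion.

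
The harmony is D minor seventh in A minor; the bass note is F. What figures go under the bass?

F is the third of D minor seventh, so the chord is in first inversion.
A seventh chord in first inversion is figured 6/5/3, conventionally abbreviated 6/5.

6/5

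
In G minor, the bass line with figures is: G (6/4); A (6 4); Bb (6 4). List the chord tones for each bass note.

G (6/4): G, C, Eb.
A (6/4): A, D, F.
Bb (6/4): Bb, Eb, G.

G, C, Eb | A, D, F | Bb, Eb, G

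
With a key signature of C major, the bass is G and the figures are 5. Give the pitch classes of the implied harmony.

G, B, D

The written figures 5 are shorthand for 5/3: the 3 is implied.
A third above G in this key is B.
A fifth above G in this key is D.
Together with the bass G, this spells G major in root position.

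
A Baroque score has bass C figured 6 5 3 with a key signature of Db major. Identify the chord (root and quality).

Ab dominant seventh

The figures 6 5 3 indicate a seventh chord in first inversion.
In first inversion the root lies a sixth above the bass: a sixth above C in Db major is Ab.
The chord tones are C, Eb, Gb, Ab, giving Ab dominant seventh.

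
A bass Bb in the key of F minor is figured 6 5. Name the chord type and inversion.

seventh chord, first inversion

6 5 is shorthand for 6/5/3.
Intervals of 6/5/3 above the bass form a seventh chord; the bass is the third, so this is first inversion.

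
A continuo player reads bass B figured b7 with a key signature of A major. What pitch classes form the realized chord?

B, D, F#, Ab

The written figures b7 are shorthand for 7/5/3: the 5/3 are implied.
A third above B in this key is D.
A fifth above B in this key is F#.
A seventh above B in this key is A, lowered to Ab by the flat.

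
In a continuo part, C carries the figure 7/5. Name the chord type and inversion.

seventh chord, root position

7/5 is shorthand for 7/5/3.
Intervals of 7/5/3 above the bass form a seventh chord; the bass is the root, so this is root position.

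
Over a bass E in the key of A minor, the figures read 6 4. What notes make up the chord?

E, A, C

A fourth above E in this key is A.
A sixth above E in this key is C.
Together with the bass E, this spells A minor in second inversion.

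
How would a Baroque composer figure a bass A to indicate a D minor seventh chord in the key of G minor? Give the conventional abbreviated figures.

A is the fifth of D minor seventh, so the chord is in second inversion.
A seventh chord in second inversion is figured 6/4/3, conventionally abbreviated 4/3.

4/3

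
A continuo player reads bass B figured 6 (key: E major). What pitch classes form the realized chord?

B, D#, G#

The written figures 6 are shorthand for 6/3: the 3 is implied.
A third above B in this key is D#.
A sixth above B in this key is G#.
Together with the bass B, this spells G# minor in first inversion.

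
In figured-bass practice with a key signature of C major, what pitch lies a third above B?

D

Counting 2 letter steps above B lands on D; in C major, that letter is D.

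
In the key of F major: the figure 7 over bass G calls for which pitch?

Counting 6 letter steps above G lands on F; in F major, that letter is F.

F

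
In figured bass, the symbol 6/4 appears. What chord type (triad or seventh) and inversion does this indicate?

triad, second inversion

Intervals of 6/4 above the bass form a triad; the bass is the fifth, so this is second inversion.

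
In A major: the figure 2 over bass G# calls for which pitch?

A

Counting 1 letter step above G# lands on A; in A major, that letter is A.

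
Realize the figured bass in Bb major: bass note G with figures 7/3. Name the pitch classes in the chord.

The written figures 7/3 are shorthand for 7/5/3: the 5 is implied.
A third above G in this key is Bb.
A fifth above G in this key is D.
A seventh above G in this key is F.
Together with the bass G, this spells G minor seventh in root position.

G, Bb, D, F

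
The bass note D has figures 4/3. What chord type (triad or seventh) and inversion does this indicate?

4/3 is shorthand for 6/4/3.
Intervals of 6/4/3 above the bass form a seventh chord; the bass is the fifth, so this is second inversion.

seventh chord, second inversion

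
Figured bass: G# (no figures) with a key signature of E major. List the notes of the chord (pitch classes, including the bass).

An unfigured bass implies 5/3.
A third above G# in this key is B.
A fifth above G# in this key is D#.
Together with the bass G#, this spells G# minor in root position.

G#, B, D#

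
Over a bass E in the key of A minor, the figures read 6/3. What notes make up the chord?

A third above E in this key is G.
A sixth above E in this key is C.
Together with the bass E, this spells C major in first inversion.

E, G, C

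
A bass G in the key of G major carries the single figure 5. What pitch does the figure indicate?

D

Counting 4 letter steps above G lands on D; in G major, that letter is D.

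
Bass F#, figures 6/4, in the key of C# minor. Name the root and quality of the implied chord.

B major

The figures 6/4 indicate a triad in second inversion.
In second inversion the root lies a fourth above the bass: a fourth above F# in C# minor is B.
The chord tones are F#, B, D#, giving B major.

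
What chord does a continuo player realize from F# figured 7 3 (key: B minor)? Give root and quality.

F# minor seventh

The figures 7 3 indicate a seventh chord in root position.
In root position the bass is the root, so the root is F#.
The chord tones are F#, A, C#, E, giving F# minor seventh.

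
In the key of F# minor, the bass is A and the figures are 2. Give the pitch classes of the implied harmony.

A, B, D, F#

The written figures 2 are shorthand for 6/4/2: the 6/4 are implied.
A second above A in this key is B.
A fourth above A in this key is D.
A sixth above A in this key is F#.
Together with the bass A, this spells B minor seventh in third inversion.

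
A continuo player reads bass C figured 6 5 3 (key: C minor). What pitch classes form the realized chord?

A third above C in this key is Eb.
A fifth above C in this key is G.
A sixth above C in this key is Ab.
Together with the bass C, this spells Ab major seventh in first inversion.

C, Eb, G, Ab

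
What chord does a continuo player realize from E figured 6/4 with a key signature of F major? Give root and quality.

The figures 6/4 indicate a triad in second inversion.
In second inversion the root lies a fourth above the bass: a fourth above E in F major is A.
The chord tones are E, A, C, giving A minor.

A minor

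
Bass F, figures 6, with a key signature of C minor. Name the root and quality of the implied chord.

D diminished

The figures 6 indicate a triad in first inversion.
In first inversion the root lies a sixth above the bass: a sixth above F in C minor is D.
The chord tones are F, Ab, D, giving D diminished.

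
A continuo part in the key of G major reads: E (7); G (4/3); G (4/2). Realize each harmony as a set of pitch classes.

E (7/5/3): E, G, B, D.
G (6/4/3): G, B, C, E.
G (6/4/2): G, A, C, E.

E, G, B, D | G, B, C, E | G, A, C, E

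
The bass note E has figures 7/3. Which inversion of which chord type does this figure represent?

seventh chord, root position

7/3 is shorthand for 7/5/3.
Intervals of 7/5/3 above the bass form a seventh chord; the bass is the root, so this is root position.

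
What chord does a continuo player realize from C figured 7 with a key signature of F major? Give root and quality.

C dominant seventh

The figures 7 indicate a seventh chord in root position.
In root position the bass is the root, so the root is C.
The chord tones are C, E, G, Bb, giving C dominant seventh.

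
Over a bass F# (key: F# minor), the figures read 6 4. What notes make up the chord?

F#, B, D

A fourth above F# in this key is B.
A sixth above F# in this key is D.
Together with the bass F#, this spells B minor in second inversion.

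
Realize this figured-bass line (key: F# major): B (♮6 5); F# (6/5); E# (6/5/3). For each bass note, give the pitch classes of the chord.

B (♮6/5/3): B, D#, F#, G.
F# (6/5/3): F#, A#, C#, D#.
E# (6/5/3): E#, G#, B, C#.

B, D#, F#, G | F#, A#, C#, D# | E#, G#, B, C#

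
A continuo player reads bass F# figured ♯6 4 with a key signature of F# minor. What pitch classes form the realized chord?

A fourth above F# in this key is B.
A sixth above F# in this key is D, raised to D# by the sharp.
Together with the bass F#, this spells B major in second inversion.

F#, B, D#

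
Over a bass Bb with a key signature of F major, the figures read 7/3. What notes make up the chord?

Bb, D, F, A

The written figures 7/3 are shorthand for 7/5/3: the 5 is implied.
A third above Bb in this key is D.
A fifth above Bb in this key is F.
A seventh above Bb in this key is A.
Together with the bass Bb, this spells Bb major seventh in root position.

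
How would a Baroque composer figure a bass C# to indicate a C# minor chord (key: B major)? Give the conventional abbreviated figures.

no figures

C# is the root of C# minor, so the chord is in root position.
A triad in root position is figured 5/3, conventionally abbreviated (no figures — root-position triad).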